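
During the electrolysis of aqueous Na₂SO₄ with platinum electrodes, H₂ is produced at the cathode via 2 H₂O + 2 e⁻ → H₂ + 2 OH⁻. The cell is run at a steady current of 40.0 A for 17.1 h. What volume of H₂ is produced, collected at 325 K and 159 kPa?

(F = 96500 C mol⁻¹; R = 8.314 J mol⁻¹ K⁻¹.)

217 L

Q = I·t = 40.00 A × 61560 s = 2462000 C.
n(e⁻) = Q/F = 2462000 / 96500 = 25.52 mol.
2 electrons are transferred per H₂ molecule, so n(H₂) = 25.52 / 2 = 12.76 mol.
V = nRT/P = (12.76 × 8.314 × 325) / (159 × 10³ Pa) = 0.217 m³ = 217 L.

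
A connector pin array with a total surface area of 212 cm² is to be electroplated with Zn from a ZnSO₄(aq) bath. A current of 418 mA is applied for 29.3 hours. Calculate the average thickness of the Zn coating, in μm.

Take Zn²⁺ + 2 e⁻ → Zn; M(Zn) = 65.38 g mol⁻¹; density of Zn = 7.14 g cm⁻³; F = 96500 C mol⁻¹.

98.7 μm

Q = I·t = 0.4180 × 105480 = 44090 C; n(e⁻) = 0.4569 mol.
n(Zn) = n(e⁻)/2 = 0.2284 mol, so m = 0.2284 × 65.38 = 14.94 g.
Volume = m/ρ = 14.94 / 7.14 = 2.092 cm³.
Thickness = V/A = 2.092 / 212 = 0.00987 cm = 98.7 μm.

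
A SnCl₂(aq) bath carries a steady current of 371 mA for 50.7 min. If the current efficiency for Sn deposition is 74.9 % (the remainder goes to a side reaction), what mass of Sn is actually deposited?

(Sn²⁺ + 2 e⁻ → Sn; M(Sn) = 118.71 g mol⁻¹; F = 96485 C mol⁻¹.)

0.520 g

Q = I·t = 0.3710 × 3042.0 = 1129 C.
n(e⁻) = 1129/96485 = 0.01170 mol; theoretically n(Sn) = 0.01170/2 = 0.005848 mol, m_theo = 0.6943 g.
At 74.9 % efficiency, m_actual = 0.749 × 0.6943 = 0.520 g.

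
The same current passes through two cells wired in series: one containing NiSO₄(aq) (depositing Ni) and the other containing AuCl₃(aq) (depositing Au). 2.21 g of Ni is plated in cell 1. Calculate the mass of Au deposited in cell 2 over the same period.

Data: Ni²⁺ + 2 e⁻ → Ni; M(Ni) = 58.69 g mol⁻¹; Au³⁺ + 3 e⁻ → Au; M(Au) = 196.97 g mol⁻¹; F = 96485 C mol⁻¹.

n(Ni) = 2.21 / 58.69 = 0.03766 mol.
Since Ni²⁺ + 2 e⁻ → Ni, n(e⁻) passed = 2 × 0.03766 = 0.07531 mol.
Cells in series carry the same charge, so the same 0.07531 mol of electrons passes through cell 2.
Au³⁺ + 3 e⁻ → Au, so n(Au) = 0.07531 / 3 = 0.02510 mol.
m(Au) = 0.02510 × 196.97 = 4.94 g.

4.94 g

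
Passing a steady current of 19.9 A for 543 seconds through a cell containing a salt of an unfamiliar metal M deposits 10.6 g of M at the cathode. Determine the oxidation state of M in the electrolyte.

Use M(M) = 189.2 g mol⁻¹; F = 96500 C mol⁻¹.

Q = I·t = 19.90 A × 543.00 s = 10810 C, so n(e⁻) = 10810/96500 = 0.1120 mol.
n(M) deposited = 10.6 / 189.2 = 0.05603 mol.
Electrons per atom = n(e⁻)/n(M) = 0.1120 / 0.05603 = 2.00 ≈ 2, so the ion is M²⁺.

+2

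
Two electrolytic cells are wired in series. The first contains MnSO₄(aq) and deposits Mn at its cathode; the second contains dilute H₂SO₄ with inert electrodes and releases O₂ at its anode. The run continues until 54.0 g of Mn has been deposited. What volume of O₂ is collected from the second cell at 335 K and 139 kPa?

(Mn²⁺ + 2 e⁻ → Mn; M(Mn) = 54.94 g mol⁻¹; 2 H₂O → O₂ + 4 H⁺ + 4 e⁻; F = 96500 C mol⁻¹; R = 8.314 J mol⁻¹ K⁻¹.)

n(Mn) = 54.0 / 54.94 = 0.9829 mol, so n(e⁻) = 2 × 0.9829 = 1.966 mol.
The cells are in series, so the same 1.966 mol of electrons passes through the second cell.
2 H₂O → O₂ + 4 H⁺ + 4 e⁻ — 4 mol e⁻ per mol O₂, so n(O₂) = 1.966/4 = 0.4914 mol.
V = nRT/P = (0.4914 × 8.314 × 335) / (139 × 10³) = 0.00985 m³ = 9.85 L.

9.85 L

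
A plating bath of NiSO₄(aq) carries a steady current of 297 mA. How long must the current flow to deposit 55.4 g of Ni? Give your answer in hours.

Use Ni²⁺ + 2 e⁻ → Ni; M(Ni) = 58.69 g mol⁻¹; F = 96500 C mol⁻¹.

n(Ni) = m/M = 55.4 / 58.69 = 0.9439 mol.
Each Ni atom requires 2 electrons, so n(e⁻) = 2 × 0.9439 = 1.888 mol.
Q = n(e⁻)·F = 1.888 × 96500 = 182200 C.
t = Q/I = 182200 / 0.2970 A = 613400 s = 170 h.

170 h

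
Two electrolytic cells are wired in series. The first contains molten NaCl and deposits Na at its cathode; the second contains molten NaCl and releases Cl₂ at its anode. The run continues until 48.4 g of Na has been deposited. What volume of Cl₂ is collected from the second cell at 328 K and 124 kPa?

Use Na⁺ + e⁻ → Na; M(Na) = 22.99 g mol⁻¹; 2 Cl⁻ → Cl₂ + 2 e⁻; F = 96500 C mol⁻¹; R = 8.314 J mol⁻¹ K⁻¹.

n(Na) = 48.4 / 22.99 = 2.105 mol, so n(e⁻) = 1 × 2.105 = 2.105 mol.
The cells are in series, so the same 2.105 mol of electrons passes through the second cell.
2 Cl⁻ → Cl₂ + 2 e⁻ — 2 mol e⁻ per mol Cl₂, so n(Cl₂) = 2.105/2 = 1.053 mol.
V = nRT/P = (1.053 × 8.314 × 328) / (124 × 10³) = 0.0231 m³ = 23.1 L.

23.1 L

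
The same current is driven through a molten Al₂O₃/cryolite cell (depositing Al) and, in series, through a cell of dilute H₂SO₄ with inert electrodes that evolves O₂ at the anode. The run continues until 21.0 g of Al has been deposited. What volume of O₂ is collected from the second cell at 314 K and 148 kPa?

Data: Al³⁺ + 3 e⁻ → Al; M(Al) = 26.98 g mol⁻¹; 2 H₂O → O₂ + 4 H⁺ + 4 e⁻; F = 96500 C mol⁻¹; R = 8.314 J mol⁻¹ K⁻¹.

n(Al) = 21.0 / 26.98 = 0.7784 mol, so n(e⁻) = 3 × 0.7784 = 2.335 mol.
The cells are in series, so the same 2.335 mol of electrons passes through the second cell.
2 H₂O → O₂ + 4 H⁺ + 4 e⁻ — 4 mol e⁻ per mol O₂, so n(O₂) = 2.335/4 = 0.5838 mol.
V = nRT/P = (0.5838 × 8.314 × 314) / (148 × 10³) = 0.0103 m³ = 10.3 L.

10.3 L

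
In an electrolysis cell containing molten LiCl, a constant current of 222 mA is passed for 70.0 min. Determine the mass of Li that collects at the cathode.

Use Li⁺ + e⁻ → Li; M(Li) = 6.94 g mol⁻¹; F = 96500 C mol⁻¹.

0.0671 g

Q = I·t = 0.2220 A × 4200.0 s = 932.4 C.
n(e⁻) = Q/F = 932.4 / 96500 = 0.009662 mol.
Li⁺ + e⁻ → Li, so n(Li) = n(e⁻)/1 = 0.009662 mol.
m = n·M = 0.009662 × 6.94 = 0.0671 g.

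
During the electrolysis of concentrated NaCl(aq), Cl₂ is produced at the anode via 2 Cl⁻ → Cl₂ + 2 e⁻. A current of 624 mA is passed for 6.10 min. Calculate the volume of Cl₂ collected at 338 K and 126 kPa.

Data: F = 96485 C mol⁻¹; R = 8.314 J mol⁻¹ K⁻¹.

Q = I·t = 0.6240 A × 366.00 s = 228.4 C.
n(e⁻) = Q/F = 228.4 / 96485 = 0.002367 mol.
2 electrons are transferred per Cl₂ molecule, so n(Cl₂) = 0.002367 / 2 = 0.001184 mol.
V = nRT/P = (0.001184 × 8.314 × 338) / (126 × 10³ Pa) = 2.64 × 10⁻⁵ m³ = 0.0264 L.

0.0264 L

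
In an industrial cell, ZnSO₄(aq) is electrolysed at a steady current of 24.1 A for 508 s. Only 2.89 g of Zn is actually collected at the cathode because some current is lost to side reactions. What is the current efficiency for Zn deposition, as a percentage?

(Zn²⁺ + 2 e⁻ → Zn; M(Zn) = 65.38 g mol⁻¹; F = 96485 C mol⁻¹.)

Q = I·t = 24.10 × 508.00 = 12240 C; n(e⁻) = 12240/96485 = 0.1269 mol.
Theoretical n(Zn) = n(e⁻)/2 = 0.06344 mol, i.e. m_theo = 0.06344 × 65.38 = 4.148 g.
Efficiency = m_actual / m_theo = 2.89 / 4.148 = 69.7 %.

69.7 %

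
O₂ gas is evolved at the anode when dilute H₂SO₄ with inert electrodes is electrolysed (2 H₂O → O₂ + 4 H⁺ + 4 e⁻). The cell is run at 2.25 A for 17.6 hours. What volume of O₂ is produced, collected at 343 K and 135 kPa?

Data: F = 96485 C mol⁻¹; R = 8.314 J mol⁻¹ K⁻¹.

Q = I·t = 2.250 A × 63360 s = 142600 C.
n(e⁻) = Q/F = 142600 / 96485 = 1.478 mol.
4 electrons are transferred per O₂ molecule, so n(O₂) = 1.478 / 4 = 0.3694 mol.
V = nRT/P = (0.3694 × 8.314 × 343) / (135 × 10³ Pa) = 0.00780 m³ = 7.80 L.

7.80 L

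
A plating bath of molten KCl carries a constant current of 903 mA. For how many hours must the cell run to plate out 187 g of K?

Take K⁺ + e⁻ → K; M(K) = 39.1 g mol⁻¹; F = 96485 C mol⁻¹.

142 h

n(K) = m/M = 187 / 39.1 = 4.783 mol.
Each K atom requires 1 electron, so n(e⁻) = 1 × 4.783 = 4.783 mol.
Q = n(e⁻)·F = 4.783 × 96485 = 461400 C.
t = Q/I = 461400 / 0.9030 A = 511000 s = 142 h.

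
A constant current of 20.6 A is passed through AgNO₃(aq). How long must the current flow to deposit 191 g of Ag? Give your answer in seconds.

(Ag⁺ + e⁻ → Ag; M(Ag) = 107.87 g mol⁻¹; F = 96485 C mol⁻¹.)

n(Ag) = m/M = 191 / 107.87 = 1.771 mol.
Each Ag atom requires 1 electron, so n(e⁻) = 1 × 1.771 = 1.771 mol.
Q = n(e⁻)·F = 1.771 × 96485 = 170800 C.
t = Q/I = 170800 / 20.60 A = 8293 s.

8290 s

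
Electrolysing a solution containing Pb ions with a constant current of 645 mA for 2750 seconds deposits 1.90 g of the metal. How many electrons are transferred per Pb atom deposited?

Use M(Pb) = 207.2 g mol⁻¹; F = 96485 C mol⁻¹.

2

Q = I·t = 0.6450 A × 2750.0 s = 1774 C, so n(e⁻) = 1774/96485 = 0.01838 mol.
n(Pb) deposited = 1.90 / 207.2 = 0.009170 mol.
Electrons per atom = n(e⁻)/n(Pb) = 0.01838 / 0.009170 = 2.00 ≈ 2, so the ion is Pb²⁺.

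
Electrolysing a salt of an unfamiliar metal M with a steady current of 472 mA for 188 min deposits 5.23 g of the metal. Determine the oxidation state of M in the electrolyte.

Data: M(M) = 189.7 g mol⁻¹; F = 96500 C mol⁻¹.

Q = I·t = 0.4720 A × 11280 s = 5324 C, so n(e⁻) = 5324/96500 = 0.05517 mol.
n(M) deposited = 5.23 / 189.7 = 0.02757 mol.
Electrons per atom = n(e⁻)/n(M) = 0.05517 / 0.02757 = 2.00 ≈ 2, so the ion is M²⁺.

+2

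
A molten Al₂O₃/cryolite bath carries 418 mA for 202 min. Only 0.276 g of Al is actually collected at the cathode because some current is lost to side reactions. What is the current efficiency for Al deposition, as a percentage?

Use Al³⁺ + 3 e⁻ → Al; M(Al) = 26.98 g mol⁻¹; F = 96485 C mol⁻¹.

Q = I·t = 0.4180 × 12120 = 5066 C; n(e⁻) = 5066/96485 = 0.05251 mol.
Theoretical n(Al) = n(e⁻)/3 = 0.01750 mol, i.e. m_theo = 0.01750 × 26.98 = 0.4722 g.
Efficiency = m_actual / m_theo = 0.276 / 0.4722 = 58.4 %.

58.4 %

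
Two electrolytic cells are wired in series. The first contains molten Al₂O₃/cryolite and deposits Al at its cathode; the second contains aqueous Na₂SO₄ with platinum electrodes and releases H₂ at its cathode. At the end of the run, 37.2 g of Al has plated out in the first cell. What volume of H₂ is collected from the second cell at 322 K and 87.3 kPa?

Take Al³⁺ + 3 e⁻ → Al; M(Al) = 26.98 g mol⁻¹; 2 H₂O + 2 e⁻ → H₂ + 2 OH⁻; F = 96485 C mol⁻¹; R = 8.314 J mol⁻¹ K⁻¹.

63.4 L

n(Al) = 37.2 / 26.98 = 1.379 mol, so n(e⁻) = 3 × 1.379 = 4.136 mol.
The cells are in series, so the same 4.136 mol of electrons passes through the second cell.
2 H₂O + 2 e⁻ → H₂ + 2 OH⁻ — 2 mol e⁻ per mol H₂, so n(H₂) = 4.136/2 = 2.068 mol.
V = nRT/P = (2.068 × 8.314 × 322) / (87.3 × 10³) = 0.0634 m³ = 63.4 L.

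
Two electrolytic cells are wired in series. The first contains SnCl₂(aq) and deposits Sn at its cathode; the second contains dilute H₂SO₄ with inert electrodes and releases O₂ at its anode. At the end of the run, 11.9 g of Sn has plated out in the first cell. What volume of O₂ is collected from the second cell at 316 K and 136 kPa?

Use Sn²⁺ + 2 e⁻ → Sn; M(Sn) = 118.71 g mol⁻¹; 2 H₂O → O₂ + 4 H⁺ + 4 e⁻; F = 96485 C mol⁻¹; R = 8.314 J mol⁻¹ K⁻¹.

0.968 L

n(Sn) = 11.9 / 118.71 = 0.1002 mol, so n(e⁻) = 2 × 0.1002 = 0.2005 mol.
The cells are in series, so the same 0.2005 mol of electrons passes through the second cell.
2 H₂O → O₂ + 4 H⁺ + 4 e⁻ — 4 mol e⁻ per mol O₂, so n(O₂) = 0.2005/4 = 0.05012 mol.
V = nRT/P = (0.05012 × 8.314 × 316) / (136 × 10³) = 9.68 × 10⁻⁴ m³ = 0.968 L.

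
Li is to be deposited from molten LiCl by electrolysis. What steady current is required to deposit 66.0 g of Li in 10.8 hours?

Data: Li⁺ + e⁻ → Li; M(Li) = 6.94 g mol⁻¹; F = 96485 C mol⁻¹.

23.6 A

n(Li) = 66.0 / 6.94 = 9.510 mol.
n(e⁻) = 1 × 9.510 = 9.510 mol.
Q = n(e⁻)·F = 9.510 × 96485 = 917600 C.
I = Q/t = 917600 / 38880 s = 23.6 A.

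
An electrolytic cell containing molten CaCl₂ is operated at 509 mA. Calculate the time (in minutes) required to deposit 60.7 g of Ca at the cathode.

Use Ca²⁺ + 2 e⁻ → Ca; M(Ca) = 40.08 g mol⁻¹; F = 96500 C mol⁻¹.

n(Ca) = m/M = 60.7 / 40.08 = 1.514 mol.
Each Ca atom requires 2 electrons, so n(e⁻) = 2 × 1.514 = 3.029 mol.
Q = n(e⁻)·F = 3.029 × 96500 = 292300 C.
t = Q/I = 292300 / 0.5090 A = 574200 s = 9570 min.

9570 min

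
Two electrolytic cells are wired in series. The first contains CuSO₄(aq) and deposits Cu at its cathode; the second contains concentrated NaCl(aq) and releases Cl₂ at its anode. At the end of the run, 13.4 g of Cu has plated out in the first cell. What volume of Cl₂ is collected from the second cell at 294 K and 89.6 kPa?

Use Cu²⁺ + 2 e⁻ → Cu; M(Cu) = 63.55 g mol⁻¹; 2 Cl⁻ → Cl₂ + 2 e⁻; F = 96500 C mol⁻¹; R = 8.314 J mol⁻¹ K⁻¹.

5.75 L

n(Cu) = 13.4 / 63.55 = 0.2109 mol, so n(e⁻) = 2 × 0.2109 = 0.4217 mol.
The cells are in series, so the same 0.4217 mol of electrons passes through the second cell.
2 Cl⁻ → Cl₂ + 2 e⁻ — 2 mol e⁻ per mol Cl₂, so n(Cl₂) = 0.4217/2 = 0.2109 mol.
V = nRT/P = (0.2109 × 8.314 × 294) / (89.6 × 10³) = 0.00575 m³ = 5.75 L.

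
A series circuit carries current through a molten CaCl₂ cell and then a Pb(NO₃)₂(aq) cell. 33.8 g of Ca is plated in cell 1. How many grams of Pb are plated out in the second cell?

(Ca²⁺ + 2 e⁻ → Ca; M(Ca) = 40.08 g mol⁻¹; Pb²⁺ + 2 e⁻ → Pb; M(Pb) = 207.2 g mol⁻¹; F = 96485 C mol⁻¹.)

175 g

n(Ca) = 33.8 / 40.08 = 0.8433 mol.
Since Ca²⁺ + 2 e⁻ → Ca, n(e⁻) passed = 2 × 0.8433 = 1.687 mol.
Cells in series carry the same charge, so the same 1.687 mol of electrons passes through cell 2.
Pb²⁺ + 2 e⁻ → Pb, so n(Pb) = 1.687 / 2 = 0.8433 mol.
m(Pb) = 0.8433 × 207.2 = 175 g.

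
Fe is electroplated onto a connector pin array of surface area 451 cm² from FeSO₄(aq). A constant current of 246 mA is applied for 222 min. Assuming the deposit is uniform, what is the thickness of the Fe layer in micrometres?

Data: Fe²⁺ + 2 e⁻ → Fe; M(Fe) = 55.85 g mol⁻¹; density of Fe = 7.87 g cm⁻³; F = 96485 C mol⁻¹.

Q = I·t = 0.2460 × 13320 = 3277 C; n(e⁻) = 0.03396 mol.
n(Fe) = n(e⁻)/2 = 0.01698 mol, so m = 0.01698 × 55.85 = 0.9484 g.
Volume = m/ρ = 0.9484 / 7.87 = 0.1205 cm³.
Thickness = V/A = 0.1205 / 451 = 2.67 × 10⁻⁴ cm = 2.67 μm.

2.67 μm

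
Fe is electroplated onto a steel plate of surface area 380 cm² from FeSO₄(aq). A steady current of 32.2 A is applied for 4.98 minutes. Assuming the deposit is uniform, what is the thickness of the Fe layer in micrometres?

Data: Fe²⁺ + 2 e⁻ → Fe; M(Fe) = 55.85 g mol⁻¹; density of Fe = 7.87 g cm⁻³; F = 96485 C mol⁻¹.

Q = I·t = 32.20 × 298.80 = 9621 C; n(e⁻) = 0.09972 mol.
n(Fe) = n(e⁻)/2 = 0.04986 mol, so m = 0.04986 × 55.85 = 2.785 g.
Volume = m/ρ = 2.785 / 7.87 = 0.3538 cm³.
Thickness = V/A = 0.3538 / 380 = 9.31 × 10⁻⁴ cm = 9.31 μm.

9.31 μm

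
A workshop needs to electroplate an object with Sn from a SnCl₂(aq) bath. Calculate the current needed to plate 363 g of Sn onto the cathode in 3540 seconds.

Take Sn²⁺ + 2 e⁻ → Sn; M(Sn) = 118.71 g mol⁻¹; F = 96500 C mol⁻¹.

167 A

n(Sn) = 363 / 118.71 = 3.058 mol.
n(e⁻) = 2 × 3.058 = 6.116 mol.
Q = n(e⁻)·F = 6.116 × 96500 = 590200 C.
I = Q/t = 590200 / 3540.0 s = 167 A.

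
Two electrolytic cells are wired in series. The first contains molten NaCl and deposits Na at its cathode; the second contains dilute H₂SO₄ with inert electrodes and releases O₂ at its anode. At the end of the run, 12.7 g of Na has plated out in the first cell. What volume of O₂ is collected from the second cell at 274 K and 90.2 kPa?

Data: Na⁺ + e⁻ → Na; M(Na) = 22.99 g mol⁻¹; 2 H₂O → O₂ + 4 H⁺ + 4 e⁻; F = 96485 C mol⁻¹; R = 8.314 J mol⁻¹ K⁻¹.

3.49 L

n(Na) = 12.7 / 22.99 = 0.5524 mol, so n(e⁻) = 1 × 0.5524 = 0.5524 mol.
The cells are in series, so the same 0.5524 mol of electrons passes through the second cell.
2 H₂O → O₂ + 4 H⁺ + 4 e⁻ — 4 mol e⁻ per mol O₂, so n(O₂) = 0.5524/4 = 0.1381 mol.
V = nRT/P = (0.1381 × 8.314 × 274) / (90.2 × 10³) = 0.00349 m³ = 3.49 L.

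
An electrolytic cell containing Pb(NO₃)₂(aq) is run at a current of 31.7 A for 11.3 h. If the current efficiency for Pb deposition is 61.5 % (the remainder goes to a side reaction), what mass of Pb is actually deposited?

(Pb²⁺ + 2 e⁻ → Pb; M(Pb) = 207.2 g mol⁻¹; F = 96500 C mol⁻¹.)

851 g

Q = I·t = 31.70 × 40680 = 1290000 C.
n(e⁻) = 1290000/96500 = 13.36 mol; theoretically n(Pb) = 13.36/2 = 6.682 mol, m_theo = 1384 g.
At 61.5 % efficiency, m_actual = 0.615 × 1384 = 851 g.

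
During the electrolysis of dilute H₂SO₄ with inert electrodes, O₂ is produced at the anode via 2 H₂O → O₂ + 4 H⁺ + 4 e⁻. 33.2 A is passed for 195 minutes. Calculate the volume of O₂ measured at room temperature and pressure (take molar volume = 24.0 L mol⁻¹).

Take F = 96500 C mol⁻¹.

24.2 L

Q = I·t = 33.20 A × 11700 s = 388400 C.
n(e⁻) = Q/F = 388400 / 96500 = 4.025 mol.
4 electrons are transferred per O₂ molecule, so n(O₂) = 4.025 / 4 = 1.006 mol.
V = n × V_m = 1.006 × 24.0 = 24.2 L.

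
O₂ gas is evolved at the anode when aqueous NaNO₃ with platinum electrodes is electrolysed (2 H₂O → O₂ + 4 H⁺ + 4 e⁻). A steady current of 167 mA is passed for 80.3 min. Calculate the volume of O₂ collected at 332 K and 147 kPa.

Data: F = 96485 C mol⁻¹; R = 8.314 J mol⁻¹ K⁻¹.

Q = I·t = 0.1670 A × 4818.0 s = 804.6 C.
n(e⁻) = Q/F = 804.6 / 96485 = 0.008339 mol.
4 electrons are transferred per O₂ molecule, so n(O₂) = 0.008339 / 4 = 0.002085 mol.
V = nRT/P = (0.002085 × 8.314 × 332) / (147 × 10³ Pa) = 3.91 × 10⁻⁵ m³ = 0.0391 L.

0.0391 L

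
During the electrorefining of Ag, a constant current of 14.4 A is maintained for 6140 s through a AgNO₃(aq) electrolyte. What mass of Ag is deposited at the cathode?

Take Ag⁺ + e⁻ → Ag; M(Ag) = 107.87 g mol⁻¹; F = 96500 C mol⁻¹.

Q = I·t = 14.40 A × 6140.0 s = 88420 C.
n(e⁻) = Q/F = 88420 / 96500 = 0.9162 mol.
Ag⁺ + e⁻ → Ag, so n(Ag) = n(e⁻)/1 = 0.9162 mol.
m = n·M = 0.9162 × 107.87 = 98.8 g.

98.8 g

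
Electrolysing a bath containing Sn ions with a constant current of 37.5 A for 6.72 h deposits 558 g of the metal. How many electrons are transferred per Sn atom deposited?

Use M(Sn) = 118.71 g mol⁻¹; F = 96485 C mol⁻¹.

2

Q = I·t = 37.50 A × 24192 s = 907200 C, so n(e⁻) = 907200/96485 = 9.402 mol.
n(Sn) deposited = 558 / 118.71 = 4.701 mol.
Electrons per atom = n(e⁻)/n(Sn) = 9.402 / 4.701 = 2.00 ≈ 2, so the ion is Sn²⁺.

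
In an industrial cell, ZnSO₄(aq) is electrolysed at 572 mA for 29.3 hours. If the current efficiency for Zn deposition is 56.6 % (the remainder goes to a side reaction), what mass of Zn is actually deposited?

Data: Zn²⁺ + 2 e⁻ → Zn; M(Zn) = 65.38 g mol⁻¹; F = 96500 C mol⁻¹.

Q = I·t = 0.5720 × 105480 = 60330 C.
n(e⁻) = 60330/96500 = 0.6252 mol; theoretically n(Zn) = 0.6252/2 = 0.3126 mol, m_theo = 20.44 g.
At 56.6 % efficiency, m_actual = 0.566 × 20.44 = 11.6 g.

11.6 g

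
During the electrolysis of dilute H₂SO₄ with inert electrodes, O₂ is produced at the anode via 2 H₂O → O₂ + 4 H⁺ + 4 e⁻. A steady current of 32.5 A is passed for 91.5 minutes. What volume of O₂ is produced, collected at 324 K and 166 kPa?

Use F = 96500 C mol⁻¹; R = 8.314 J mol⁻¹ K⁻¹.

Q = I·t = 32.50 A × 5490.0 s = 178400 C.
n(e⁻) = Q/F = 178400 / 96500 = 1.849 mol.
4 electrons are transferred per O₂ molecule, so n(O₂) = 1.849 / 4 = 0.4622 mol.
V = nRT/P = (0.4622 × 8.314 × 324) / (166 × 10³ Pa) = 0.00750 m³ = 7.50 L.

7.50 L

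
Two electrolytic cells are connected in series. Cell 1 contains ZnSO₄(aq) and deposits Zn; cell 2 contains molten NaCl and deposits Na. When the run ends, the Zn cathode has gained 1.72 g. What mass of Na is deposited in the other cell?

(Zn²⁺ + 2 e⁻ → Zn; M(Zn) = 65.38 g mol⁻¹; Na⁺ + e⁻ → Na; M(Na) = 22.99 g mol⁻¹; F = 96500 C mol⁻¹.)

1.21 g

n(Zn) = 1.72 / 65.38 = 0.02631 mol.
Since Zn²⁺ + 2 e⁻ → Zn, n(e⁻) passed = 2 × 0.02631 = 0.05262 mol.
Cells in series carry the same charge, so the same 0.05262 mol of electrons passes through cell 2.
Na⁺ + e⁻ → Na, so n(Na) = 0.05262 / 1 = 0.05262 mol.
m(Na) = 0.05262 × 22.99 = 1.21 g.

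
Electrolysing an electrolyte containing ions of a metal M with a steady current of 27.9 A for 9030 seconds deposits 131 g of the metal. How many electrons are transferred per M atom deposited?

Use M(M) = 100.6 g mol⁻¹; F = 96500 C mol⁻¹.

Q = I·t = 27.90 A × 9030.0 s = 251900 C, so n(e⁻) = 251900/96500 = 2.611 mol.
n(M) deposited = 131 / 100.6 = 1.302 mol.
Electrons per atom = n(e⁻)/n(M) = 2.611 / 1.302 = 2.00 ≈ 2, so the ion is M²⁺.

2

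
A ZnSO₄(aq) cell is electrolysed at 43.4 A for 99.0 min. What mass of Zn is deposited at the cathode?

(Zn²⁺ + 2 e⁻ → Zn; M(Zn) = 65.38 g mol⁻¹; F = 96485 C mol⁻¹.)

87.3 g

Q = I·t = 43.40 A × 5940.0 s = 257800 C.
n(e⁻) = Q/F = 257800 / 96485 = 2.672 mol.
Zn²⁺ + 2 e⁻ → Zn, so n(Zn) = n(e⁻)/2 = 1.336 mol.
m = n·M = 1.336 × 65.38 = 87.3 g.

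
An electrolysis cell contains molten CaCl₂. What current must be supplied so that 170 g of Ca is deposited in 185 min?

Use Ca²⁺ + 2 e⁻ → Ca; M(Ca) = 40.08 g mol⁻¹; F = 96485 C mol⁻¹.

n(Ca) = 170 / 40.08 = 4.242 mol.
n(e⁻) = 2 × 4.242 = 8.483 mol.
Q = n(e⁻)·F = 8.483 × 96485 = 818500 C.
I = Q/t = 818500 / 11100 s = 73.7 A.

73.7 A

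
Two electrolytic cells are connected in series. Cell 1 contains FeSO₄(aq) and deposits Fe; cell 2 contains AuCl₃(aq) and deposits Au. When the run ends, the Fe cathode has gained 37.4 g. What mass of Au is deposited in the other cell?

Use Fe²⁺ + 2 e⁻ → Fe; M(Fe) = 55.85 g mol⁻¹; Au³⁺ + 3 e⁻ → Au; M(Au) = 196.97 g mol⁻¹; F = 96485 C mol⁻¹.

87.9 g

n(Fe) = 37.4 / 55.85 = 0.6697 mol.
Since Fe²⁺ + 2 e⁻ → Fe, n(e⁻) passed = 2 × 0.6697 = 1.339 mol.
Cells in series carry the same charge, so the same 1.339 mol of electrons passes through cell 2.
Au³⁺ + 3 e⁻ → Au, so n(Au) = 1.339 / 3 = 0.4464 mol.
m(Au) = 0.4464 × 196.97 = 87.9 g.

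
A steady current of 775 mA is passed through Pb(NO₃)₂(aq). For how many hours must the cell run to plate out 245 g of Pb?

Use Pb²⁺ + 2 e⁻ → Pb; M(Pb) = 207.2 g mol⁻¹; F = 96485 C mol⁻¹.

n(Pb) = m/M = 245 / 207.2 = 1.182 mol.
Each Pb atom requires 2 electrons, so n(e⁻) = 2 × 1.182 = 2.365 mol.
Q = n(e⁻)·F = 2.365 × 96485 = 228200 C.
t = Q/I = 228200 / 0.7750 A = 294400 s = 81.8 h.

81.8 h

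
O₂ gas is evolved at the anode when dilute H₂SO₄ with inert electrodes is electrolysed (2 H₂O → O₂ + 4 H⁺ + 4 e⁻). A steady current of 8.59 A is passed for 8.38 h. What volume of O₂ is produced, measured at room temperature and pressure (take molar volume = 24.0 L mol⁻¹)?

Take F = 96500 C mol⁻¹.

16.1 L

Q = I·t = 8.590 A × 30168 s = 259100 C.
n(e⁻) = Q/F = 259100 / 96500 = 2.685 mol.
4 electrons are transferred per O₂ molecule, so n(O₂) = 2.685 / 4 = 0.6714 mol.
V = n × V_m = 0.6714 × 24.0 = 16.1 L.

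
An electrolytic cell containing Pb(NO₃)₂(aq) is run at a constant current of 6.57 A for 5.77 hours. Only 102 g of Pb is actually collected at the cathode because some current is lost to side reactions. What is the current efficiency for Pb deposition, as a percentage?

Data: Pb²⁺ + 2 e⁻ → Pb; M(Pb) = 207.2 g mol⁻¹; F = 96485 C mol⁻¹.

69.6 %

Q = I·t = 6.570 × 20772 = 136500 C; n(e⁻) = 136500/96485 = 1.414 mol.
Theoretical n(Pb) = n(e⁻)/2 = 0.7072 mol, i.e. m_theo = 0.7072 × 207.2 = 146.5 g.
Efficiency = m_actual / m_theo = 102 / 146.5 = 69.6 %.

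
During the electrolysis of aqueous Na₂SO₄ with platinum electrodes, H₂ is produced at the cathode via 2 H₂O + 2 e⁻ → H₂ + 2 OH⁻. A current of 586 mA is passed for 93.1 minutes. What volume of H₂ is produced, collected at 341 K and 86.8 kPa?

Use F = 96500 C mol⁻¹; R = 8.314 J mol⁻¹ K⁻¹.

0.554 L

Q = I·t = 0.5860 A × 5586.0 s = 3273 C.
n(e⁻) = Q/F = 3273 / 96500 = 0.03392 mol.
2 electrons are transferred per H₂ molecule, so n(H₂) = 0.03392 / 2 = 0.01696 mol.
V = nRT/P = (0.01696 × 8.314 × 341) / (86.8 × 10³ Pa) = 5.54 × 10⁻⁴ m³ = 0.554 L.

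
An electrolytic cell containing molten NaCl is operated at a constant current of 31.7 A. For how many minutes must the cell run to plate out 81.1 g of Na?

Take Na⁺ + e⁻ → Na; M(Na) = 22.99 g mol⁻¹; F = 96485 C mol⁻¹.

179 min

n(Na) = m/M = 81.1 / 22.99 = 3.528 mol.
Each Na atom requires 1 electron, so n(e⁻) = 1 × 3.528 = 3.528 mol.
Q = n(e⁻)·F = 3.528 × 96485 = 340400 C.
t = Q/I = 340400 / 31.70 A = 10740 s = 179 min.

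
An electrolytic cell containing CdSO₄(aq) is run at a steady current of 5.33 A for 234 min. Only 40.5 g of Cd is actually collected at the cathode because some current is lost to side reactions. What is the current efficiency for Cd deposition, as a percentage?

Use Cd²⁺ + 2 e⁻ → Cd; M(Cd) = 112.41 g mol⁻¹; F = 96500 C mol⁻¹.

92.9 %

Q = I·t = 5.330 × 14040 = 74830 C; n(e⁻) = 74830/96500 = 0.7755 mol.
Theoretical n(Cd) = n(e⁻)/2 = 0.3877 mol, i.e. m_theo = 0.3877 × 112.41 = 43.59 g.
Efficiency = m_actual / m_theo = 40.5 / 43.59 = 92.9 %.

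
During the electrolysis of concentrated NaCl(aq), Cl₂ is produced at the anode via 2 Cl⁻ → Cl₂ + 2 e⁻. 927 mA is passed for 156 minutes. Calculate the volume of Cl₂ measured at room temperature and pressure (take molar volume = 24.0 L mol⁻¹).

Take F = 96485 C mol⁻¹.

Q = I·t = 0.9270 A × 9360.0 s = 8677 C.
n(e⁻) = Q/F = 8677 / 96485 = 0.08993 mol.
2 electrons are transferred per Cl₂ molecule, so n(Cl₂) = 0.08993 / 2 = 0.04496 mol.
V = n × V_m = 0.04496 × 24.0 = 1.08 L.

1.08 L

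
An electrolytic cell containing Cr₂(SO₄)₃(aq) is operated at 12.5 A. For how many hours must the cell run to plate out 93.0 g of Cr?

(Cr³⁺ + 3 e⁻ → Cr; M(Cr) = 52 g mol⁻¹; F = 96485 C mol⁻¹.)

n(Cr) = m/M = 93.0 / 52 = 1.788 mol.
Each Cr atom requires 3 electrons, so n(e⁻) = 3 × 1.788 = 5.365 mol.
Q = n(e⁻)·F = 5.365 × 96485 = 517700 C.
t = Q/I = 517700 / 12.50 A = 41410 s = 11.5 h.

11.5 h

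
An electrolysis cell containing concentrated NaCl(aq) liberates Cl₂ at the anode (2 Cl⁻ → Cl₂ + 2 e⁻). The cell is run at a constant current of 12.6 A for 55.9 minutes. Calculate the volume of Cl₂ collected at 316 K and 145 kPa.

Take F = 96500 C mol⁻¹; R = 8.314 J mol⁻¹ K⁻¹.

3.97 L

Q = I·t = 12.60 A × 3354.0 s = 42260 C.
n(e⁻) = Q/F = 42260 / 96500 = 0.4379 mol.
2 electrons are transferred per Cl₂ molecule, so n(Cl₂) = 0.4379 / 2 = 0.2190 mol.
V = nRT/P = (0.2190 × 8.314 × 316) / (145 × 10³ Pa) = 0.00397 m³ = 3.97 L.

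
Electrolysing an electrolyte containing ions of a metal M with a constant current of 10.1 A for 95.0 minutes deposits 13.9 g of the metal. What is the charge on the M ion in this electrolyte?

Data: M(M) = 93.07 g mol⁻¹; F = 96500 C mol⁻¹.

+4

Q = I·t = 10.10 A × 5700.0 s = 57570 C, so n(e⁻) = 57570/96500 = 0.5966 mol.
n(M) deposited = 13.9 / 93.07 = 0.1493 mol.
Electrons per atom = n(e⁻)/n(M) = 0.5966 / 0.1493 = 3.99 ≈ 4, so the ion is M⁴⁺.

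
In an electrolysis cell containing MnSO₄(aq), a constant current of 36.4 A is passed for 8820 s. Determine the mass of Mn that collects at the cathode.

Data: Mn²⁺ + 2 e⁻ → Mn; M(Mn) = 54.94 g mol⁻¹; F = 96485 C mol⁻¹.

Q = I·t = 36.40 A × 8820.0 s = 321000 C.
n(e⁻) = Q/F = 321000 / 96485 = 3.327 mol.
Mn²⁺ + 2 e⁻ → Mn, so n(Mn) = n(e⁻)/2 = 1.664 mol.
m = n·M = 1.664 × 54.94 = 91.4 g.

91.4 g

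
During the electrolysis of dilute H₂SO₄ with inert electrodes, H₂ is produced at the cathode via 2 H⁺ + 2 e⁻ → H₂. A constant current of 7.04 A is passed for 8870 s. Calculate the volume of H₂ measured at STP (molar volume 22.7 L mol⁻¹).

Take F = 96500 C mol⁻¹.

Q = I·t = 7.040 A × 8870.0 s = 62440 C.
n(e⁻) = Q/F = 62440 / 96500 = 0.6471 mol.
2 electrons are transferred per H₂ molecule, so n(H₂) = 0.6471 / 2 = 0.3235 mol.
V = n × V_m = 0.3235 × 22.7 = 7.34 L.

7.34 L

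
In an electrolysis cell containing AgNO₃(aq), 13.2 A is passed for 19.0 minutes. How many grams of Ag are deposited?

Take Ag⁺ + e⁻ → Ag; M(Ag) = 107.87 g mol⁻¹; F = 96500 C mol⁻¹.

16.8 g

Q = I·t = 13.20 A × 1140.0 s = 15050 C.
n(e⁻) = Q/F = 15050 / 96500 = 0.1559 mol.
Ag⁺ + e⁻ → Ag, so n(Ag) = n(e⁻)/1 = 0.1559 mol.
m = n·M = 0.1559 × 107.87 = 16.8 g.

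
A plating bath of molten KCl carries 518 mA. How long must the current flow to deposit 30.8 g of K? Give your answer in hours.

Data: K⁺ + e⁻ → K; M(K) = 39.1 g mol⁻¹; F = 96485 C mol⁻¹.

40.8 h

n(K) = m/M = 30.8 / 39.1 = 0.7877 mol.
Each K atom requires 1 electron, so n(e⁻) = 1 × 0.7877 = 0.7877 mol.
Q = n(e⁻)·F = 0.7877 × 96485 = 76000 C.
t = Q/I = 76000 / 0.5180 A = 146700 s = 40.8 h.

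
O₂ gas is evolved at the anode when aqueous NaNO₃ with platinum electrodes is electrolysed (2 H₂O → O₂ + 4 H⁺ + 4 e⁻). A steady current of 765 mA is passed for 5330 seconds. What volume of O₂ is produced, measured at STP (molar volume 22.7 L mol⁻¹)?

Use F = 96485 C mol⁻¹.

0.240 L

Q = I·t = 0.7650 A × 5330.0 s = 4077 C.
n(e⁻) = Q/F = 4077 / 96485 = 0.04226 mol.
4 electrons are transferred per O₂ molecule, so n(O₂) = 0.04226 / 4 = 0.01056 mol.
V = n × V_m = 0.01056 × 22.7 = 0.240 L.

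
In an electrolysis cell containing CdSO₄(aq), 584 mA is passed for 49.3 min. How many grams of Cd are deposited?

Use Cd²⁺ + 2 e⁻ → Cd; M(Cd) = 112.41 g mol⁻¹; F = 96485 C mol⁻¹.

Q = I·t = 0.5840 A × 2958.0 s = 1727 C.
n(e⁻) = Q/F = 1727 / 96485 = 0.01790 mol.
Cd²⁺ + 2 e⁻ → Cd, so n(Cd) = n(e⁻)/2 = 0.008952 mol.
m = n·M = 0.008952 × 112.41 = 1.01 g.

1.01 g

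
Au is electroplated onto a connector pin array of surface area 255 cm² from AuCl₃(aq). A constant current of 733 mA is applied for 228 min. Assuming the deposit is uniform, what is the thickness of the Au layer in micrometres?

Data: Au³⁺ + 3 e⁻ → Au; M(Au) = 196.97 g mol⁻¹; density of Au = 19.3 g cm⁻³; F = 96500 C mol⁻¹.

13.9 μm

Q = I·t = 0.7330 × 13680 = 10030 C; n(e⁻) = 0.1039 mol.
n(Au) = n(e⁻)/3 = 0.03464 mol, so m = 0.03464 × 196.97 = 6.822 g.
Volume = m/ρ = 6.822 / 19.3 = 0.3535 cm³.
Thickness = V/A = 0.3535 / 255 = 0.00139 cm = 13.9 μm.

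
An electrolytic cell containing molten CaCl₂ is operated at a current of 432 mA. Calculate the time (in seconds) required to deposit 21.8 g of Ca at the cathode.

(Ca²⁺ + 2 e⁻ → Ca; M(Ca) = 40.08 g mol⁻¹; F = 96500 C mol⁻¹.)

n(Ca) = m/M = 21.8 / 40.08 = 0.5439 mol.
Each Ca atom requires 2 electrons, so n(e⁻) = 2 × 0.5439 = 1.088 mol.
Q = n(e⁻)·F = 1.088 × 96500 = 105000 C.
t = Q/I = 105000 / 0.4320 A = 243000 s.

2.43 × 10⁵ s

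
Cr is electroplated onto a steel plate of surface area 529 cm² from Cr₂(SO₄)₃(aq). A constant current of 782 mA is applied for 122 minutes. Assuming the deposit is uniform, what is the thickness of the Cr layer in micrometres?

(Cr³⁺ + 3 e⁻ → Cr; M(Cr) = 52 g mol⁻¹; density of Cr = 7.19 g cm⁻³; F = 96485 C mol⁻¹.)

Q = I·t = 0.7820 × 7320.0 = 5724 C; n(e⁻) = 0.05933 mol.
n(Cr) = n(e⁻)/3 = 0.01978 mol, so m = 0.01978 × 52 = 1.028 g.
Volume = m/ρ = 1.028 / 7.19 = 0.1430 cm³.
Thickness = V/A = 0.1430 / 529 = 2.70 × 10⁻⁴ cm = 2.70 μm.

2.70 μm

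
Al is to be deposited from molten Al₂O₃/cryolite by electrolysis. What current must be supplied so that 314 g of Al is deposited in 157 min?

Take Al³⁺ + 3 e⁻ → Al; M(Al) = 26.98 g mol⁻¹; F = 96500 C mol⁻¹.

n(Al) = 314 / 26.98 = 11.64 mol.
n(e⁻) = 3 × 11.64 = 34.91 mol.
Q = n(e⁻)·F = 34.91 × 96500 = 3369000 C.
I = Q/t = 3369000 / 9420.0 s = 358 A.

358 A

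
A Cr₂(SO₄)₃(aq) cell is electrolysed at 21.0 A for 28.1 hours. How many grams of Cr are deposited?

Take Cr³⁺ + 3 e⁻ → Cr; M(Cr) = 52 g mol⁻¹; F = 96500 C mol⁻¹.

382 g

Q = I·t = 21.00 A × 101160 s = 2124000 C.
n(e⁻) = Q/F = 2124000 / 96500 = 22.01 mol.
Cr³⁺ + 3 e⁻ → Cr, so n(Cr) = n(e⁻)/3 = 7.338 mol.
m = n·M = 7.338 × 52 = 382 g.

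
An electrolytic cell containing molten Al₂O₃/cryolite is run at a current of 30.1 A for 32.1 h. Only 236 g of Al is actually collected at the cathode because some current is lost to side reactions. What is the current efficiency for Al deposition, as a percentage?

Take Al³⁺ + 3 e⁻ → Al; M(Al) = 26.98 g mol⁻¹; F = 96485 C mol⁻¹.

Q = I·t = 30.10 × 115560 = 3478000 C; n(e⁻) = 3478000/96485 = 36.05 mol.
Theoretical n(Al) = n(e⁻)/3 = 12.02 mol, i.e. m_theo = 12.02 × 26.98 = 324.2 g.
Efficiency = m_actual / m_theo = 236 / 324.2 = 72.8 %.

72.8 %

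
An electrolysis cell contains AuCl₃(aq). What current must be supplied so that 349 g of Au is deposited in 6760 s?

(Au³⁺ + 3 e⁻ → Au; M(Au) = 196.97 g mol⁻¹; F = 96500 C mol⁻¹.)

75.9 A

n(Au) = 349 / 196.97 = 1.772 mol.
n(e⁻) = 3 × 1.772 = 5.316 mol.
Q = n(e⁻)·F = 5.316 × 96500 = 512900 C.
I = Q/t = 512900 / 6760.0 s = 75.9 A.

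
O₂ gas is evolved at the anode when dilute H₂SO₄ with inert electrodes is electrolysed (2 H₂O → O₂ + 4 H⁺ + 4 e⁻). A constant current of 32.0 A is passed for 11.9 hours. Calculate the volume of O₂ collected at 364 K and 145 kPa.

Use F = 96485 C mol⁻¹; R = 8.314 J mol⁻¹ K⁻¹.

Q = I·t = 32.00 A × 42840 s = 1371000 C.
n(e⁻) = Q/F = 1371000 / 96485 = 14.21 mol.
4 electrons are transferred per O₂ molecule, so n(O₂) = 14.21 / 4 = 3.552 mol.
V = nRT/P = (3.552 × 8.314 × 364) / (145 × 10³ Pa) = 0.0741 m³ = 74.1 L.

74.1 L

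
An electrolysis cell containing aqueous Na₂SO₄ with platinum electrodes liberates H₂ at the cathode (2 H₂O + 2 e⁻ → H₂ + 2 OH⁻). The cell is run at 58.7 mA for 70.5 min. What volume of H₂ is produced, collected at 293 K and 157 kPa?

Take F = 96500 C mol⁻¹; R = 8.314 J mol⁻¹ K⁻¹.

Q = I·t = 0.05870 A × 4230.0 s = 248.3 C.
n(e⁻) = Q/F = 248.3 / 96500 = 0.002573 mol.
2 electrons are transferred per H₂ molecule, so n(H₂) = 0.002573 / 2 = 0.001287 mol.
V = nRT/P = (0.001287 × 8.314 × 293) / (157 × 10³ Pa) = 2.00 × 10⁻⁵ m³ = 0.0200 L.

0.0200 L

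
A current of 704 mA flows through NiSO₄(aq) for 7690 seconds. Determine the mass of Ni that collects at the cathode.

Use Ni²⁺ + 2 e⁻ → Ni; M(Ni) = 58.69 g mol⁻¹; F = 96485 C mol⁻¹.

Q = I·t = 0.7040 A × 7690.0 s = 5414 C.
n(e⁻) = Q/F = 5414 / 96485 = 0.05611 mol.
Ni²⁺ + 2 e⁻ → Ni, so n(Ni) = n(e⁻)/2 = 0.02805 mol.
m = n·M = 0.02805 × 58.69 = 1.65 g.

1.65 g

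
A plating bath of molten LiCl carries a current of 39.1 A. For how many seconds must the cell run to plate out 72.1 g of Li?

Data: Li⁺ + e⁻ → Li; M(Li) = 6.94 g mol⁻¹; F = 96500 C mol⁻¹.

n(Li) = m/M = 72.1 / 6.94 = 10.39 mol.
Each Li atom requires 1 electron, so n(e⁻) = 1 × 10.39 = 10.39 mol.
Q = n(e⁻)·F = 10.39 × 96500 = 1003000 C.
t = Q/I = 1003000 / 39.10 A = 25640 s.

25600 s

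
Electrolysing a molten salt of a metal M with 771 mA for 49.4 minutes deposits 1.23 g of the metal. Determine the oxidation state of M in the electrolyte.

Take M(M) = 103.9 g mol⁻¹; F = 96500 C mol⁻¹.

Q = I·t = 0.7710 A × 2964.0 s = 2285 C, so n(e⁻) = 2285/96500 = 0.02368 mol.
n(M) deposited = 1.23 / 103.9 = 0.01184 mol.
Electrons per atom = n(e⁻)/n(M) = 0.02368 / 0.01184 = 2.00 ≈ 2, so the ion is M²⁺.

+2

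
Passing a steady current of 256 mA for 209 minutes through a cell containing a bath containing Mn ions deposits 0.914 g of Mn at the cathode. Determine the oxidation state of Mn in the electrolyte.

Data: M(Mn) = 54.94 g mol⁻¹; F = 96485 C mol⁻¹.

+2

Q = I·t = 0.2560 A × 12540 s = 3210 C, so n(e⁻) = 3210/96485 = 0.03327 mol.
n(Mn) deposited = 0.914 / 54.94 = 0.01664 mol.
Electrons per atom = n(e⁻)/n(Mn) = 0.03327 / 0.01664 = 2.00 ≈ 2, so the ion is Mn²⁺.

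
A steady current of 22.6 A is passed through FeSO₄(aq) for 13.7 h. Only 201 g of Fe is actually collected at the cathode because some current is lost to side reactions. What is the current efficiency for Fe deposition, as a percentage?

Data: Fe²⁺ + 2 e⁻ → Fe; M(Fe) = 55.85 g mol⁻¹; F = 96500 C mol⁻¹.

Q = I·t = 22.60 × 49320 = 1115000 C; n(e⁻) = 1115000/96500 = 11.55 mol.
Theoretical n(Fe) = n(e⁻)/2 = 5.775 mol, i.e. m_theo = 5.775 × 55.85 = 322.6 g.
Efficiency = m_actual / m_theo = 201 / 322.6 = 62.3 %.

62.3 %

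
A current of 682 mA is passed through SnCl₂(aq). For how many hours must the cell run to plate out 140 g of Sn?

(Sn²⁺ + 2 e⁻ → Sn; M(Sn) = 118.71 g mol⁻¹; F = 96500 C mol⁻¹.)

92.7 h

n(Sn) = m/M = 140 / 118.71 = 1.179 mol.
Each Sn atom requires 2 electrons, so n(e⁻) = 2 × 1.179 = 2.359 mol.
Q = n(e⁻)·F = 2.359 × 96500 = 227600 C.
t = Q/I = 227600 / 0.6820 A = 333700 s = 92.7 h.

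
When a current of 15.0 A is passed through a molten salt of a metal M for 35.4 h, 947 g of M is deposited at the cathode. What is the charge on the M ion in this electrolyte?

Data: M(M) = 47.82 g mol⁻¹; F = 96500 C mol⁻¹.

Q = I·t = 15.00 A × 127440 s = 1912000 C, so n(e⁻) = 1912000/96500 = 19.81 mol.
n(M) deposited = 947 / 47.82 = 19.80 mol.
Electrons per atom = n(e⁻)/n(M) = 19.81 / 19.80 = 1.00 ≈ 1, so the ion is M⁺.

+1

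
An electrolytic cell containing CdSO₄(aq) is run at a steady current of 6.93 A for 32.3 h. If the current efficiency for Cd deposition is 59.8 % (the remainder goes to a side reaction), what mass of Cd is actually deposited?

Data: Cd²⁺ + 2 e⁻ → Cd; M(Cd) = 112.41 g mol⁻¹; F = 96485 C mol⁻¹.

281 g

Q = I·t = 6.930 × 116280 = 805800 C.
n(e⁻) = 805800/96485 = 8.352 mol; theoretically n(Cd) = 8.352/2 = 4.176 mol, m_theo = 469.4 g.
At 59.8 % efficiency, m_actual = 0.598 × 469.4 = 281 g.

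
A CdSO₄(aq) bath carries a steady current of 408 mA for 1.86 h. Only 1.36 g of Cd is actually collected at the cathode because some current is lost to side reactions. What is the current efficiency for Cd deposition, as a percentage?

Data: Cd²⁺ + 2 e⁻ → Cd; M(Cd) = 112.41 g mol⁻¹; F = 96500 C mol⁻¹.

Q = I·t = 0.4080 × 6696.0 = 2732 C; n(e⁻) = 2732/96500 = 0.02831 mol.
Theoretical n(Cd) = n(e⁻)/2 = 0.01416 mol, i.e. m_theo = 0.01416 × 112.41 = 1.591 g.
Efficiency = m_actual / m_theo = 1.36 / 1.591 = 85.5 %.

85.5 %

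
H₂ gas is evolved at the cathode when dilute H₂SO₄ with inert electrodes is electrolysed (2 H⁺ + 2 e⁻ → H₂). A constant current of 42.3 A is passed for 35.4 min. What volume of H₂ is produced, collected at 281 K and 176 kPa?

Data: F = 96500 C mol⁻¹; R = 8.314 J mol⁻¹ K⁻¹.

Q = I·t = 42.30 A × 2124.0 s = 89850 C.
n(e⁻) = Q/F = 89850 / 96500 = 0.9310 mol.
2 electrons are transferred per H₂ molecule, so n(H₂) = 0.9310 / 2 = 0.4655 mol.
V = nRT/P = (0.4655 × 8.314 × 281) / (176 × 10³ Pa) = 0.00618 m³ = 6.18 L.

6.18 L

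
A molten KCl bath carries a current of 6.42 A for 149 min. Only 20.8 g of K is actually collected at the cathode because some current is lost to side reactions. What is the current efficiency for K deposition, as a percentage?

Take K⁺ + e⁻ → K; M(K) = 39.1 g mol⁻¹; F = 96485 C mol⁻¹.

89.4 %

Q = I·t = 6.420 × 8940.0 = 57390 C; n(e⁻) = 57390/96485 = 0.5949 mol.
Theoretical n(K) = n(e⁻)/1 = 0.5949 mol, i.e. m_theo = 0.5949 × 39.1 = 23.26 g.
Efficiency = m_actual / m_theo = 20.8 / 23.26 = 89.4 %.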